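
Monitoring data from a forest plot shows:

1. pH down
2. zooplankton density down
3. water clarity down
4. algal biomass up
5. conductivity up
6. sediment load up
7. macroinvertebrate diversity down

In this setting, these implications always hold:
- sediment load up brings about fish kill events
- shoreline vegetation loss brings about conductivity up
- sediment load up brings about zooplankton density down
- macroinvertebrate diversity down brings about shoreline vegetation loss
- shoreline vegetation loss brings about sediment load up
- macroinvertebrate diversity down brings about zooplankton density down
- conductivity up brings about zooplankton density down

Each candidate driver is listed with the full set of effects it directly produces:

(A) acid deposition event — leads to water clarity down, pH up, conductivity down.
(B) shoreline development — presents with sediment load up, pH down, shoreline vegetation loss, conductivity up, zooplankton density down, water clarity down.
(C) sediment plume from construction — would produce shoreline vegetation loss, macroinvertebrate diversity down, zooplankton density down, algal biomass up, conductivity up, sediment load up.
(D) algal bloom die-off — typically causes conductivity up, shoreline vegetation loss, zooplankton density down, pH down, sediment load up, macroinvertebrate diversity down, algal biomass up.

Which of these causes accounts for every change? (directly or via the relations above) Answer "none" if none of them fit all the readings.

none

Per-candidate check:
(A) acid deposition event — fails on pH down, zooplankton density down, algal biomass up, conductivity up, sediment load up, macroinvertebrate diversity down (predicts pH up, not pH down; predicts conductivity down, not conductivity up)
(B) shoreline development — does not account for algal biomass up, macroinvertebrate diversity down
(C) sediment plume from construction — pH down ✗; zooplankton density down ✓; water clarity down ✗; algal biomass up ✓; conductivity up ✓; sediment load up ✓; macroinvertebrate diversity down ✓
(D) algal bloom die-off — does not account for water clarity down
Every candidate fails on at least one observation.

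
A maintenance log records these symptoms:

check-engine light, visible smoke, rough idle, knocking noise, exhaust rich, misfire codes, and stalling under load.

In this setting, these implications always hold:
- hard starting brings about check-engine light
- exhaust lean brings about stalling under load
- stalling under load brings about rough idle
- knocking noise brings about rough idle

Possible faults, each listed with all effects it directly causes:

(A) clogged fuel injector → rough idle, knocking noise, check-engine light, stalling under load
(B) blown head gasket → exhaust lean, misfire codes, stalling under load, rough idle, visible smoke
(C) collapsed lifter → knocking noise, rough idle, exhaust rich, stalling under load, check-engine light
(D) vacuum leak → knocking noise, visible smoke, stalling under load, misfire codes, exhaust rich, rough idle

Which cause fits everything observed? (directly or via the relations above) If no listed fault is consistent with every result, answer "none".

none

Checking each candidate against the observations:
(A) clogged fuel injector — check-engine light yes; visible smoke NO; rough idle yes; knocking noise yes; exhaust rich NO; misfire codes NO; stalling under load yes
(B) blown head gasket — fails on check-engine light, knocking noise, exhaust rich (predicts exhaust lean, not exhaust rich)
(C) collapsed lifter — does not account for visible smoke, misfire codes
(D) vacuum leak — does not account for check-engine light
Every candidate fails on at least one observation.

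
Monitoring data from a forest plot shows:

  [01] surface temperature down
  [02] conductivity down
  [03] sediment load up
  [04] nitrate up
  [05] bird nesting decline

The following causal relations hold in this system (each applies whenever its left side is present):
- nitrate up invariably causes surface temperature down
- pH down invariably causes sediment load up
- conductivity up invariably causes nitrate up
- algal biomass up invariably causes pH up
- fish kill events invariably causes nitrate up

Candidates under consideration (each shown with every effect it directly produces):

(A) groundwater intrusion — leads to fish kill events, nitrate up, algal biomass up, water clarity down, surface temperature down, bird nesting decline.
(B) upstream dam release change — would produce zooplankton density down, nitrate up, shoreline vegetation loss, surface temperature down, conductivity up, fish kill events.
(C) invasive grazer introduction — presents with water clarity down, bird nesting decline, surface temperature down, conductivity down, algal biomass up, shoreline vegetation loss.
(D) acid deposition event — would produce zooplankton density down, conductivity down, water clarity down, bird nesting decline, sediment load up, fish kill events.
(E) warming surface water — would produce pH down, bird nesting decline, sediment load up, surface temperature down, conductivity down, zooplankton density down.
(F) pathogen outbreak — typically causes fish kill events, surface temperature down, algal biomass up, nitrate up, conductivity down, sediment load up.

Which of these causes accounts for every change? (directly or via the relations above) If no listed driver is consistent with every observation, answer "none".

D

Checking each candidate against the observations:
(A) groundwater intrusion — surface temperature down +; conductivity down -; sediment load up -; nitrate up +; bird nesting decline +
(B) upstream dam release change — surface temperature down +; conductivity down -; sediment load up -; nitrate up +; bird nesting decline -
(C) invasive grazer introduction — surface temperature down +; conductivity down +; sediment load up -; nitrate up -; bird nesting decline +
(D) acid deposition event — surface temperature down + (via fish kill events → nitrate up → surface temperature down); conductivity down +; sediment load up +; nitrate up + (via fish kill events → nitrate up); bird nesting decline +
(E) warming surface water — does not account for nitrate up
(F) pathogen outbreak — does not account for bird nesting decline
(D) alone accounts for all the evidence.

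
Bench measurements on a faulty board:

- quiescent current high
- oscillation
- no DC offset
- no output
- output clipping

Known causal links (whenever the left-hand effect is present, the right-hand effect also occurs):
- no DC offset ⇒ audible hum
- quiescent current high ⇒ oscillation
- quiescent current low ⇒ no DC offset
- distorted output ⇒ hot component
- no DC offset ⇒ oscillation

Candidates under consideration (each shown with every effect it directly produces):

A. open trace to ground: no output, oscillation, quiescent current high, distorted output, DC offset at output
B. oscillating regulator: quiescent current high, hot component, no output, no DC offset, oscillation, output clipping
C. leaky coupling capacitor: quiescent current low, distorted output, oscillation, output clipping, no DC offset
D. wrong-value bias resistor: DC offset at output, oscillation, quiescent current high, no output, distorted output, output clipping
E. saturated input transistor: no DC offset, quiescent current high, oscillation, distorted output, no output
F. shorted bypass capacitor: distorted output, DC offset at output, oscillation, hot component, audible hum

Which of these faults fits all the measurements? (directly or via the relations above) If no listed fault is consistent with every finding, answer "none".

B

Checking each candidate against the observations:
(A) open trace to ground — fails on no DC offset, output clipping (predicts DC offset at output, not no DC offset)
(B) oscillating regulator — quiescent current high match; oscillation match; no DC offset match; no output match; output clipping match
(C) leaky coupling capacitor — quiescent current high miss; oscillation match; no DC offset match; no output miss; output clipping match
(D) wrong-value bias resistor — quiescent current high match; oscillation match; no DC offset miss; no output match; output clipping match
(E) saturated input transistor — quiescent current high match; oscillation match; no DC offset match; no output match; output clipping miss
(F) shorted bypass capacitor — quiescent current high miss; oscillation match; no DC offset miss; no output miss; output clipping miss
Only (B) is consistent with every observation.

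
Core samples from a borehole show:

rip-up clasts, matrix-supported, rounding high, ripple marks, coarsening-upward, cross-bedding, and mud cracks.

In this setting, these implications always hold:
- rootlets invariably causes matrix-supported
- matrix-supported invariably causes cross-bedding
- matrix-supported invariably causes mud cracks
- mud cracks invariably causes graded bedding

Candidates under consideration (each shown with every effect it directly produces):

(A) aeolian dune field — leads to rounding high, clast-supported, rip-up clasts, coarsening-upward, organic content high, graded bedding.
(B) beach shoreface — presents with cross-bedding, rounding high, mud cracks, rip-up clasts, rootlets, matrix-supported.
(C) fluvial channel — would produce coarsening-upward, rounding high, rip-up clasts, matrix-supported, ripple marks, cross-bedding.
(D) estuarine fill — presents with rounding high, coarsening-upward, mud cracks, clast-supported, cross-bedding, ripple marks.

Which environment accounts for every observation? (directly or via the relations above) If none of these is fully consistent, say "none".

For each candidate, compare predicted effects to what was observed:
(A) aeolian dune field — fails on matrix-supported, ripple marks, cross-bedding, mud cracks (predicts clast-supported, not matrix-supported)
(B) beach shoreface — rip-up clasts +; matrix-supported +; rounding high +; ripple marks -; coarsening-upward -; cross-bedding +; mud cracks +
(C) fluvial channel — rip-up clasts +; matrix-supported +; rounding high +; ripple marks +; coarsening-upward +; cross-bedding +; mud cracks + (through matrix-supported → mud cracks)
(D) estuarine fill — fails on rip-up clasts, matrix-supported (predicts clast-supported, not matrix-supported)
Only (C) is consistent with every observation.

C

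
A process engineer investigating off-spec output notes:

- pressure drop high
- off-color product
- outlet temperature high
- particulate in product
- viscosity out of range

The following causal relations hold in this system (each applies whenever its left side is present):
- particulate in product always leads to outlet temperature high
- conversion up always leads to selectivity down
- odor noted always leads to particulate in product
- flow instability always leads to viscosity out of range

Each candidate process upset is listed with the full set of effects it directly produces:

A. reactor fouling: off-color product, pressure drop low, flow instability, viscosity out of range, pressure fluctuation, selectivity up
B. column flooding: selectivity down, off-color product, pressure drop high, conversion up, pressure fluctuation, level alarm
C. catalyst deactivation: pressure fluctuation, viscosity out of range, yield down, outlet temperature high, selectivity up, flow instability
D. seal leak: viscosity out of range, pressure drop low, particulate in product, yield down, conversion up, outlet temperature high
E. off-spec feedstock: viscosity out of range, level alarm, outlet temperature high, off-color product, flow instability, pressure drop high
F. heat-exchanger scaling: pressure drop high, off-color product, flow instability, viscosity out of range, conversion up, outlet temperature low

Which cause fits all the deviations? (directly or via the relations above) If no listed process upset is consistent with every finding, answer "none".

For each candidate, compare predicted effects to what was observed:
(A) reactor fouling — pressure drop high ✗; off-color product ✓; outlet temperature high ✗; particulate in product ✗; viscosity out of range ✓
(B) column flooding — does not account for outlet temperature high, particulate in product, viscosity out of range
(C) catalyst deactivation — does not account for pressure drop high, off-color product, particulate in product
(D) seal leak — fails on pressure drop high, off-color product (predicts pressure drop low, not pressure drop high)
(E) off-spec feedstock — does not account for particulate in product
(F) heat-exchanger scaling — pressure drop high ✓; off-color product ✓; outlet temperature high ✗; particulate in product ✗; viscosity out of range ✓
Every candidate fails on at least one observation.

none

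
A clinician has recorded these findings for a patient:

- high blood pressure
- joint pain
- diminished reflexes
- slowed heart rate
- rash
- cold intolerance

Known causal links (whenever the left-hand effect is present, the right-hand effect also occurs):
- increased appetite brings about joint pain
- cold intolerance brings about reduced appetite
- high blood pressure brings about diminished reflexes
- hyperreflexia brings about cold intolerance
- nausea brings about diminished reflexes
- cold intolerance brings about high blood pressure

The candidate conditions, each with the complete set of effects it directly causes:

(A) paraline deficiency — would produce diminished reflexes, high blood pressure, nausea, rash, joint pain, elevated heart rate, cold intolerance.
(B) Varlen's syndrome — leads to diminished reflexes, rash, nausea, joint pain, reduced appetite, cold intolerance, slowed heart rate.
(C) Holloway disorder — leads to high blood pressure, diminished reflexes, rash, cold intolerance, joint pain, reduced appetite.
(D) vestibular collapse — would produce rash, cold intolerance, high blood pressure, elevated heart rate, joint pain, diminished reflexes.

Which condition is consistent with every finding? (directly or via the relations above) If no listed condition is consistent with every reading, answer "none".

Per-candidate check:
(A) paraline deficiency — high blood pressure match; joint pain match; diminished reflexes match; slowed heart rate miss; rash match; cold intolerance match
(B) Varlen's syndrome — high blood pressure match (through cold intolerance → high blood pressure); joint pain match; diminished reflexes match; slowed heart rate match; rash match; cold intolerance match
(C) Holloway disorder — high blood pressure match; joint pain match; diminished reflexes match; slowed heart rate miss; rash match; cold intolerance match
(D) vestibular collapse — fails on slowed heart rate (predicts elevated heart rate, not slowed heart rate)
Only (B) is consistent with every observation.

B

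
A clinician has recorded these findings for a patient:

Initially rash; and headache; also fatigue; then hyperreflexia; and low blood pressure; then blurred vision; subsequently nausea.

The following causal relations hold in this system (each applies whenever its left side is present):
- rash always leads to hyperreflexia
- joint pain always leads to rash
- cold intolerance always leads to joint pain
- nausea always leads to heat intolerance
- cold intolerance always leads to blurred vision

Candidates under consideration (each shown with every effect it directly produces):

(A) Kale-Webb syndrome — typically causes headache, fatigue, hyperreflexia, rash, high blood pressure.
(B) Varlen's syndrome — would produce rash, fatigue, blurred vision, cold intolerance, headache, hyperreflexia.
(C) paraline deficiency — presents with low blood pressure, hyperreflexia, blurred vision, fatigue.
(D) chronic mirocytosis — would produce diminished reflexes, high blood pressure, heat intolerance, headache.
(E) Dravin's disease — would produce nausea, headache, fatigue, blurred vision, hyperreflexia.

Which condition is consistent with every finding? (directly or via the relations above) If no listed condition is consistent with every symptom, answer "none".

none

For each candidate, compare predicted effects to what was observed:
(A) Kale-Webb syndrome — fails on low blood pressure, blurred vision, nausea (predicts high blood pressure, not low blood pressure)
(B) Varlen's syndrome — rash ✓; headache ✓; fatigue ✓; hyperreflexia ✓; low blood pressure ✗; blurred vision ✓; nausea ✗
(C) paraline deficiency — rash ✗; headache ✗; fatigue ✓; hyperreflexia ✓; low blood pressure ✓; blurred vision ✓; nausea ✗
(D) chronic mirocytosis — fails on rash, fatigue, hyperreflexia, low blood pressure, blurred vision, nausea (predicts diminished reflexes, not hyperreflexia; predicts high blood pressure, not low blood pressure)
(E) Dravin's disease — rash ✗; headache ✓; fatigue ✓; hyperreflexia ✓; low blood pressure ✗; blurred vision ✓; nausea ✓
None of the listed candidates fits everything.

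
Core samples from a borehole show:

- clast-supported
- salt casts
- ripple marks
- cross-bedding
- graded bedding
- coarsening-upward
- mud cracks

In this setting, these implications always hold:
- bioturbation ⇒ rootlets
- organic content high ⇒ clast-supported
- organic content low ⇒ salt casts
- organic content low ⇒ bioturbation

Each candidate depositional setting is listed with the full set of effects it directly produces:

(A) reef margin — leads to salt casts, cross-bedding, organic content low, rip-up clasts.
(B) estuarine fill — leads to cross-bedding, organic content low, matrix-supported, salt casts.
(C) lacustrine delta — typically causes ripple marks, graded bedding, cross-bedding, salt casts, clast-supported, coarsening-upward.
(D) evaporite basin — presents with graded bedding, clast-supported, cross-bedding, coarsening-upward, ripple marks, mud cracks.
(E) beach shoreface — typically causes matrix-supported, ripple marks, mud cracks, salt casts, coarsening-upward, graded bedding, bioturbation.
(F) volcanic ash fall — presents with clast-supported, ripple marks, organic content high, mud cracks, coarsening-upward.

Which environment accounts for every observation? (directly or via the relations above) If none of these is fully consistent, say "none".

Per-candidate check:
(A) reef margin — does not account for clast-supported, ripple marks, graded bedding, coarsening-upward, mud cracks
(B) estuarine fill — clast-supported miss; salt casts match; ripple marks miss; cross-bedding match; graded bedding miss; coarsening-upward miss; mud cracks miss
(C) lacustrine delta — does not account for mud cracks
(D) evaporite basin — clast-supported match; salt casts miss; ripple marks match; cross-bedding match; graded bedding match; coarsening-upward match; mud cracks match
(E) beach shoreface — fails on clast-supported, cross-bedding (predicts matrix-supported, not clast-supported)
(F) volcanic ash fall — clast-supported match; salt casts miss; ripple marks match; cross-bedding miss; graded bedding miss; coarsening-upward match; mud cracks match
None of the listed candidates fits everything.

none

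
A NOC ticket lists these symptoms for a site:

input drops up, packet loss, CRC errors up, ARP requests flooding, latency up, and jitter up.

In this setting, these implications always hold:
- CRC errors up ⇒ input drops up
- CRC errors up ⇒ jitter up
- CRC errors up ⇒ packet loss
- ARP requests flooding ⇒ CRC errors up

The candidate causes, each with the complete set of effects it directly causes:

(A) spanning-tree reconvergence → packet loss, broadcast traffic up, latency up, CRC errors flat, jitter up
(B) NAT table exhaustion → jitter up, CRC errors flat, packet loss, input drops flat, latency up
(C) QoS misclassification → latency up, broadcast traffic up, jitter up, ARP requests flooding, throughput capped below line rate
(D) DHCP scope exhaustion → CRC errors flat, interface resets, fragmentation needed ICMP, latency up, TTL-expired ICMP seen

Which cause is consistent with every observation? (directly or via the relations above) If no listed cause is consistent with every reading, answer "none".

Testing each hypothesis:
(A) spanning-tree reconvergence — fails on input drops up, CRC errors up, ARP requests flooding (predicts CRC errors flat, not CRC errors up)
(B) NAT table exhaustion — input drops up miss; packet loss match; CRC errors up miss; ARP requests flooding miss; latency up match; jitter up match
(C) QoS misclassification — accounts for every observation (input drops up via ARP requests flooding → CRC errors up → input drops up)
(D) DHCP scope exhaustion — input drops up miss; packet loss miss; CRC errors up miss; ARP requests flooding miss; latency up match; jitter up miss
Only (C) is consistent with every observation.

C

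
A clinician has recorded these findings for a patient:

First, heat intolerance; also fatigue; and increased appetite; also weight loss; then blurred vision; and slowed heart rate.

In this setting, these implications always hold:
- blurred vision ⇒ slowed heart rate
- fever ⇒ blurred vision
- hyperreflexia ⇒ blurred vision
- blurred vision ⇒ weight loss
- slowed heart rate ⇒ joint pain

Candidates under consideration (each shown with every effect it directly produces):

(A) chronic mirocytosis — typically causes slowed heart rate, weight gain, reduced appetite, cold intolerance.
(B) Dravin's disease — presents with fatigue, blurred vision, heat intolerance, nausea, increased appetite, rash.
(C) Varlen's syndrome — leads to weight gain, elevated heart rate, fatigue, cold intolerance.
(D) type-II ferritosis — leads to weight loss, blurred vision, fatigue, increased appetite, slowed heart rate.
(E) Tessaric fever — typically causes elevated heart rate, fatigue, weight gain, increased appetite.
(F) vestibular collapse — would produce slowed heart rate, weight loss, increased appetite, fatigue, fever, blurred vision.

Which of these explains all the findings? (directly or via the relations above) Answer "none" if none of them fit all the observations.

Checking each candidate against the observations:
(A) chronic mirocytosis — heat intolerance NO; fatigue NO; increased appetite NO; weight loss NO; blurred vision NO; slowed heart rate yes
(B) Dravin's disease — accounts for every observation (weight loss by blurred vision → weight loss)
(C) Varlen's syndrome — heat intolerance NO; fatigue yes; increased appetite NO; weight loss NO; blurred vision NO; slowed heart rate NO
(D) type-II ferritosis — heat intolerance NO; fatigue yes; increased appetite yes; weight loss yes; blurred vision yes; slowed heart rate yes
(E) Tessaric fever — heat intolerance NO; fatigue yes; increased appetite yes; weight loss NO; blurred vision NO; slowed heart rate NO
(F) vestibular collapse — heat intolerance NO; fatigue yes; increased appetite yes; weight loss yes; blurred vision yes; slowed heart rate yes
Only (B) is consistent with every observation.

B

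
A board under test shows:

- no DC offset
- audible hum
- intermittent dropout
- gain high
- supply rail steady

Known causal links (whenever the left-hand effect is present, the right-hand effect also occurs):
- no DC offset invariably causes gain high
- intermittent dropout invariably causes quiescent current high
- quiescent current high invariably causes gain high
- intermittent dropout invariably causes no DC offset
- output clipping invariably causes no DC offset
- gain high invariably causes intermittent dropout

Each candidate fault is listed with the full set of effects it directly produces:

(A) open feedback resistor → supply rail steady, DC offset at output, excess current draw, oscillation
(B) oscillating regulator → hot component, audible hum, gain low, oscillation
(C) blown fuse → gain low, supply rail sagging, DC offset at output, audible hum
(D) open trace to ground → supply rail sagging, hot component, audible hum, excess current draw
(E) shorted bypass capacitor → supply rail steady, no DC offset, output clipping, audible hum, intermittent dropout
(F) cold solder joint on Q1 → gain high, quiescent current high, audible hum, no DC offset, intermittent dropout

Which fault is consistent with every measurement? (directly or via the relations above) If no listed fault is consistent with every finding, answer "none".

E

For each candidate, compare predicted effects to what was observed:
(A) open feedback resistor — no DC offset ✗; audible hum ✗; intermittent dropout ✗; gain high ✗; supply rail steady ✓
(B) oscillating regulator — no DC offset ✗; audible hum ✓; intermittent dropout ✗; gain high ✗; supply rail steady ✗
(C) blown fuse — fails on no DC offset, intermittent dropout, gain high, supply rail steady (predicts DC offset at output, not no DC offset; predicts gain low, not gain high; predicts supply rail sagging, not supply rail steady)
(D) open trace to ground — no DC offset ✗; audible hum ✓; intermittent dropout ✗; gain high ✗; supply rail steady ✗
(E) shorted bypass capacitor — no DC offset ✓; audible hum ✓; intermittent dropout ✓; gain high ✓ (through no DC offset → gain high); supply rail steady ✓
(F) cold solder joint on Q1 — no DC offset ✓; audible hum ✓; intermittent dropout ✓; gain high ✓; supply rail steady ✗
(E) alone accounts for all the evidence.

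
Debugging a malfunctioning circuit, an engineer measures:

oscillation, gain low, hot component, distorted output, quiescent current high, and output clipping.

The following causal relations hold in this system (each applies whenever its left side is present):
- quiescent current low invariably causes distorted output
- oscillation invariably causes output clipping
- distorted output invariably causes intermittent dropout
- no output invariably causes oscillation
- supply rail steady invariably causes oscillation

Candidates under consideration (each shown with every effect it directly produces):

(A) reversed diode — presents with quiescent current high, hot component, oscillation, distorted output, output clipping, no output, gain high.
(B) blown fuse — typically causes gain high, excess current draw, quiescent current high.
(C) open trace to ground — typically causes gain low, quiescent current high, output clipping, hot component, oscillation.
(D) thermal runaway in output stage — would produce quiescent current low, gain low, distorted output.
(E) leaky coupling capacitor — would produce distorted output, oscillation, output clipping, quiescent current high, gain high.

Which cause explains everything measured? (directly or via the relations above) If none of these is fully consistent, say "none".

none

Testing each hypothesis:
(A) reversed diode — oscillation +; gain low -; hot component +; distorted output +; quiescent current high +; output clipping +
(B) blown fuse — oscillation -; gain low -; hot component -; distorted output -; quiescent current high +; output clipping -
(C) open trace to ground — does not account for distorted output
(D) thermal runaway in output stage — oscillation -; gain low +; hot component -; distorted output +; quiescent current high -; output clipping -
(E) leaky coupling capacitor — fails on gain low, hot component (predicts gain high, not gain low)
Every candidate fails on at least one observation.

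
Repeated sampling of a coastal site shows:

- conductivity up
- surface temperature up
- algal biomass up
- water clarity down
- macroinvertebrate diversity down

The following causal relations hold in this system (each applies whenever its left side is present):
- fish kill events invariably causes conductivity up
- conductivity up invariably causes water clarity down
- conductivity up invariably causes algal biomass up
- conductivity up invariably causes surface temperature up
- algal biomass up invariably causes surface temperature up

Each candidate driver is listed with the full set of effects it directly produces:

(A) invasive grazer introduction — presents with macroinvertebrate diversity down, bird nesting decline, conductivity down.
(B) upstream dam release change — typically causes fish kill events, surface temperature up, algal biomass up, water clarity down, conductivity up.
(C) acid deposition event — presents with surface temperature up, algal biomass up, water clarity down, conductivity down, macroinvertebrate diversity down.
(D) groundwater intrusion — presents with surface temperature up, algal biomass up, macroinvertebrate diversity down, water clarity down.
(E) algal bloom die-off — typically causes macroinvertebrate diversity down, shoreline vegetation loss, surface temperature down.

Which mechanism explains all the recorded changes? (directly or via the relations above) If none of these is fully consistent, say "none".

none

Testing each hypothesis:
(A) invasive grazer introduction — conductivity up ✗; surface temperature up ✗; algal biomass up ✗; water clarity down ✗; macroinvertebrate diversity down ✓
(B) upstream dam release change — does not account for macroinvertebrate diversity down
(C) acid deposition event — fails on conductivity up (predicts conductivity down, not conductivity up)
(D) groundwater intrusion — conductivity up ✗; surface temperature up ✓; algal biomass up ✓; water clarity down ✓; macroinvertebrate diversity down ✓
(E) algal bloom die-off — fails on conductivity up, surface temperature up, algal biomass up, water clarity down (predicts surface temperature down, not surface temperature up)
Every candidate fails on at least one observation.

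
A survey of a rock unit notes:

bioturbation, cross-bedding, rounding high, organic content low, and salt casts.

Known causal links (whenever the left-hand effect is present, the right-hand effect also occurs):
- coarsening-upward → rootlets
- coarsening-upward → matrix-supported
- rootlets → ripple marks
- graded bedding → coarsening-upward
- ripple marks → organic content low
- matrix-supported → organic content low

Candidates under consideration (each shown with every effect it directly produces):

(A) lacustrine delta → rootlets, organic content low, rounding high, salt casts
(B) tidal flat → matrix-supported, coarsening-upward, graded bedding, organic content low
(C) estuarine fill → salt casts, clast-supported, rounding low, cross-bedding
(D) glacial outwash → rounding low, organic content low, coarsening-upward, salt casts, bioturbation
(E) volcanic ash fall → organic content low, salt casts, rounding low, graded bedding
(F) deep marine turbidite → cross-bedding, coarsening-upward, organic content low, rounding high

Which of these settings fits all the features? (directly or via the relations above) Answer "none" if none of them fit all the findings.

none

Checking each candidate against the observations:
(A) lacustrine delta — bioturbation ✗; cross-bedding ✗; rounding high ✓; organic content low ✓; salt casts ✓
(B) tidal flat — bioturbation ✗; cross-bedding ✗; rounding high ✗; organic content low ✓; salt casts ✗
(C) estuarine fill — bioturbation ✗; cross-bedding ✓; rounding high ✗; organic content low ✗; salt casts ✓
(D) glacial outwash — fails on cross-bedding, rounding high (predicts rounding low, not rounding high)
(E) volcanic ash fall — bioturbation ✗; cross-bedding ✗; rounding high ✗; organic content low ✓; salt casts ✓
(F) deep marine turbidite — does not account for bioturbation, salt casts
Every candidate fails on at least one observation.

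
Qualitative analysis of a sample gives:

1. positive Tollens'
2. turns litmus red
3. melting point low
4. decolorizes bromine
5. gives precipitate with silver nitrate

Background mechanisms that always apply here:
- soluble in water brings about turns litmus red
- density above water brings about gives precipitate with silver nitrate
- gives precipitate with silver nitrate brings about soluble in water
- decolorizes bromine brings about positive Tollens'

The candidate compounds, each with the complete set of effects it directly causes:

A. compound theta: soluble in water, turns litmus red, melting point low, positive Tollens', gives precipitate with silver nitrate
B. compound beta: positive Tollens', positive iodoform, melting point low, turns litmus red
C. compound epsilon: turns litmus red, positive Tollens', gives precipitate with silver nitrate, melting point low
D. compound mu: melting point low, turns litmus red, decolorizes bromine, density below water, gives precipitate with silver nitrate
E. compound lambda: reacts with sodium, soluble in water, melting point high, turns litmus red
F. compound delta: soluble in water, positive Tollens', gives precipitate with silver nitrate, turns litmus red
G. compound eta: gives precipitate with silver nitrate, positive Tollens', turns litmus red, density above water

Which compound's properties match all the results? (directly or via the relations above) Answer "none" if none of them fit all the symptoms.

Checking each candidate against the observations:
(A) compound theta — does not account for decolorizes bromine
(B) compound beta — positive Tollens' ✓; turns litmus red ✓; melting point low ✓; decolorizes bromine ✗; gives precipitate with silver nitrate ✗
(C) compound epsilon — does not account for decolorizes bromine
(D) compound mu — accounts for every observation (positive Tollens' via decolorizes bromine → positive Tollens')
(E) compound lambda — positive Tollens' ✗; turns litmus red ✓; melting point low ✗; decolorizes bromine ✗; gives precipitate with silver nitrate ✗
(F) compound delta — positive Tollens' ✓; turns litmus red ✓; melting point low ✗; decolorizes bromine ✗; gives precipitate with silver nitrate ✓
(G) compound eta — does not account for melting point low, decolorizes bromine
(D) alone accounts for all the evidence.

D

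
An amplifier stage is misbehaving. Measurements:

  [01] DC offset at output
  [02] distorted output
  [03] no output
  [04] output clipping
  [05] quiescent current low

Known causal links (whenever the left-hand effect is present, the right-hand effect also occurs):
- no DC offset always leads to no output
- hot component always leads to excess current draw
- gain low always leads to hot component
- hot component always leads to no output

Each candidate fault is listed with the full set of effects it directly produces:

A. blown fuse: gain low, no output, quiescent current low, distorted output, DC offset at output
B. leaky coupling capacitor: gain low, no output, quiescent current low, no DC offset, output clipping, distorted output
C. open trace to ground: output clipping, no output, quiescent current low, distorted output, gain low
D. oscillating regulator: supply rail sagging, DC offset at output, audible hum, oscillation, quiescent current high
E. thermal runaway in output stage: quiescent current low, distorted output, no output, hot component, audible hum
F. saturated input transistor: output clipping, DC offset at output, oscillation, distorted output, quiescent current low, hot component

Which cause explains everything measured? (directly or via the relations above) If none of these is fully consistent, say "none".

For each candidate, compare predicted effects to what was observed:
(A) blown fuse — DC offset at output match; distorted output match; no output match; output clipping miss; quiescent current low match
(B) leaky coupling capacitor — fails on DC offset at output (predicts no DC offset, not DC offset at output)
(C) open trace to ground — DC offset at output miss; distorted output match; no output match; output clipping match; quiescent current low match
(D) oscillating regulator — fails on distorted output, no output, output clipping, quiescent current low (predicts quiescent current high, not quiescent current low)
(E) thermal runaway in output stage — does not account for DC offset at output, output clipping
(F) saturated input transistor — DC offset at output match; distorted output match; no output match (by hot component → no output); output clipping match; quiescent current low match
Only (F) is consistent with every observation.

F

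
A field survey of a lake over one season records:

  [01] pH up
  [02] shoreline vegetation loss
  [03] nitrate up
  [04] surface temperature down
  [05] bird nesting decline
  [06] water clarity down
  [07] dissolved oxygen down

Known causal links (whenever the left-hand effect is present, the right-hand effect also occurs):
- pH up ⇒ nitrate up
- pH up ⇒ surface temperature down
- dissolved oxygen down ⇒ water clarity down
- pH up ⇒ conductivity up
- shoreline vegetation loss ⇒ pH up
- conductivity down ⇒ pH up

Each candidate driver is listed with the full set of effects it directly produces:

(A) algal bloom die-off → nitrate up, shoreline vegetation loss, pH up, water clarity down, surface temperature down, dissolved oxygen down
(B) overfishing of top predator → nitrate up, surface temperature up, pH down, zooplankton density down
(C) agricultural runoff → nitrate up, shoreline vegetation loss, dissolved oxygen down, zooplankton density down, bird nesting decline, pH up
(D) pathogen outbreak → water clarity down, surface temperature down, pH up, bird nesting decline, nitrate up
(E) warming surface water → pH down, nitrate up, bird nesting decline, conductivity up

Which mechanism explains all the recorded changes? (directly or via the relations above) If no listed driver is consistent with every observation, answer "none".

Per-candidate check:
(A) algal bloom die-off — pH up yes; shoreline vegetation loss yes; nitrate up yes; surface temperature down yes; bird nesting decline NO; water clarity down yes; dissolved oxygen down yes
(B) overfishing of top predator — fails on pH up, shoreline vegetation loss, surface temperature down, bird nesting decline, water clarity down, dissolved oxygen down (predicts pH down, not pH up; predicts surface temperature up, not surface temperature down)
(C) agricultural runoff — pH up yes; shoreline vegetation loss yes; nitrate up yes; surface temperature down yes (via pH up → surface temperature down); bird nesting decline yes; water clarity down yes (via dissolved oxygen down → water clarity down); dissolved oxygen down yes
(D) pathogen outbreak — pH up yes; shoreline vegetation loss NO; nitrate up yes; surface temperature down yes; bird nesting decline yes; water clarity down yes; dissolved oxygen down NO
(E) warming surface water — pH up NO; shoreline vegetation loss NO; nitrate up yes; surface temperature down NO; bird nesting decline yes; water clarity down NO; dissolved oxygen down NO
(C) alone accounts for all the evidence.

C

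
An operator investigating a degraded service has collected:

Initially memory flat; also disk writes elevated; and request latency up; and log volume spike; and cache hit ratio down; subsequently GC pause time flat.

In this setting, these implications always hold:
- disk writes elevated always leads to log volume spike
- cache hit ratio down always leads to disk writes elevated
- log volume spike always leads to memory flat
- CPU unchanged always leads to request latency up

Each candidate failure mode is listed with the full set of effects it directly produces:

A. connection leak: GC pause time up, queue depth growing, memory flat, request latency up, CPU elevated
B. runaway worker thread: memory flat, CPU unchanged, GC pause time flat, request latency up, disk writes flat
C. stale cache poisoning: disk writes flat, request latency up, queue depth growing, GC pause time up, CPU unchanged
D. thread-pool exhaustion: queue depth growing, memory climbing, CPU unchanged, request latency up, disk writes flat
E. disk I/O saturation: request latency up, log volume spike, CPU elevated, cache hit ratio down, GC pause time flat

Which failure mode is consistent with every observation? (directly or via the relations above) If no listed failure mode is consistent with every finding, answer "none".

E

Testing each hypothesis:
(A) connection leak — fails on disk writes elevated, log volume spike, cache hit ratio down, GC pause time flat (predicts GC pause time up, not GC pause time flat)
(B) runaway worker thread — fails on disk writes elevated, log volume spike, cache hit ratio down (predicts disk writes flat, not disk writes elevated)
(C) stale cache poisoning — memory flat ✗; disk writes elevated ✗; request latency up ✓; log volume spike ✗; cache hit ratio down ✗; GC pause time flat ✗
(D) thread-pool exhaustion — memory flat ✗; disk writes elevated ✗; request latency up ✓; log volume spike ✗; cache hit ratio down ✗; GC pause time flat ✗
(E) disk I/O saturation — accounts for every observation (memory flat via log volume spike → memory flat)
Only (E) is consistent with every observation.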